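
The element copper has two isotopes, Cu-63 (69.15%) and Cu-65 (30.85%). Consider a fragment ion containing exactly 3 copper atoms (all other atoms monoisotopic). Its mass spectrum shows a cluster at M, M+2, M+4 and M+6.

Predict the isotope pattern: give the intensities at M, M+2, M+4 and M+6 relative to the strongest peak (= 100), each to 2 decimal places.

74.72 : 100.00 : 44.61 : 6.63

Expanding (0.6915 + 0.3085)^3:
P(M) = 0.6915^3 = 0.330656
P(M+2) = 3 × 0.6915^2 × 0.3085^1 = 0.442548
P(M+4) = 3 × 0.6915^1 × 0.3085^2 = 0.197435
P(M+6) = 0.3085^3 = 0.029361
The M+2 peak is largest (0.442548); scaling to 100 gives 74.72 : 100.00 : 44.61 : 6.63.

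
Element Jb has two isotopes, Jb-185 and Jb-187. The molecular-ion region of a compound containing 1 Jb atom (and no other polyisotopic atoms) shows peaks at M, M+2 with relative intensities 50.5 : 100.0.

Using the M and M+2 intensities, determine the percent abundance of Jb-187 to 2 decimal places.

66.45%

If p is the fraction of Jb that is Jb-185, then I(M+2)/I(M) = [C(1,1)·p^0·(1−p)] / p^1 = 1·(1−p)/p = 100.0/50.5 = 1.9802
(1−p)/p = 1.9802/1 = 1.9802  ⇒  p = 1/(1 + 1.9802) = 0.3355
Jb-185: 33.55%, Jb-187: 66.45%.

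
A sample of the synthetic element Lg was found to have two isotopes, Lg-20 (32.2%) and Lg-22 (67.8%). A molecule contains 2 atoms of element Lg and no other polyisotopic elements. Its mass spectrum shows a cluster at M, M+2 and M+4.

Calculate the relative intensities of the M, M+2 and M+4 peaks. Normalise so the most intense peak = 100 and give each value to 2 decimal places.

The 2 Lg atoms are independent, so intensities follow the terms of (0.322 + 0.678)^2.
P(M) = 0.322^2 = 0.103684
P(M+2) = 2 × 0.322^1 × 0.678^1 = 0.436632
P(M+4) = 0.678^2 = 0.459684
The M+4 peak is largest (0.459684); scaling to 100 gives 22.56 : 94.99 : 100.00.

22.56 : 94.99 : 100.00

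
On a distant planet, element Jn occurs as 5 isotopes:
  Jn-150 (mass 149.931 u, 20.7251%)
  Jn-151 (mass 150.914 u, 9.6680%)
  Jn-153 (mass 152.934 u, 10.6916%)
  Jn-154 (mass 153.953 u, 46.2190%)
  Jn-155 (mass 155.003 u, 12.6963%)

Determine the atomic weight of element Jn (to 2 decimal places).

152.85 u

Weight each isotope mass by its fractional abundance: 0.207251 × 149.931 + 0.096680 × 150.914 + 0.106916 × 152.934 + 0.462190 × 153.953 + 0.126963 × 155.003
= 31.0733 + 14.5904 + 16.3511 + 71.1555 + 19.6796 = 152.8499 u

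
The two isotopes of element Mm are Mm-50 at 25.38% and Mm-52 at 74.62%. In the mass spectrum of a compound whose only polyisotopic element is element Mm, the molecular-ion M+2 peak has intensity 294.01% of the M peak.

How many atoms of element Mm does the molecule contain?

The M+2/M ratio from n Mm atoms is n · q/p = n · 0.7462/0.2538.
n = 2.9401 × 0.2538/0.7462 = 1.00 ≈ 1

1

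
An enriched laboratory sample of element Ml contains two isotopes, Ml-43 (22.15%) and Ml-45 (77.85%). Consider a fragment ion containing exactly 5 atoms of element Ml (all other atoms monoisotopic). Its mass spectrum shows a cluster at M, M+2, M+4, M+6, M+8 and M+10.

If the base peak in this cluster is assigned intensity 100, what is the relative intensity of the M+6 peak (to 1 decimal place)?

56.9

(0.2215 + 0.7785)^5 gives M 0.0005, M+2 0.0094, M+4 0.0659, M+6 0.2315, M+8 0.4068, M+10 0.2860; the largest is M+8.
P(M+8) = C(5,4) × 0.2215^1 × 0.7785^4 = 5 × 0.2215 × 0.36731145 = 0.406797 (base)
P(M+6) = C(5,3) × 0.2215^2 × 0.7785^3 = 10 × 0.04906225 × 0.47181946 = 0.231485
Relative intensity = 0.231485 / 0.406797 × 100 = 56.9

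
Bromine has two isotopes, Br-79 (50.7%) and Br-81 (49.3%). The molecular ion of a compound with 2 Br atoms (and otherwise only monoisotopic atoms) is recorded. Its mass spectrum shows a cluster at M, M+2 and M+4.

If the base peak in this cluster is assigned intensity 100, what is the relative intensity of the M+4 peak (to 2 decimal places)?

48.62

(0.507 + 0.493)^2 gives M 0.2570, M+2 0.4999, M+4 0.2430; the largest is M+2.
P(M+2) = C(2,1) × 0.507^1 × 0.493^1 = 2 × 0.5070 × 0.4930 = 0.499902 (base)
P(M+4) = C(2,2) × 0.507^0 × 0.493^2 = 1 × 1.0000 × 0.243049 = 0.243049
Relative intensity = 0.243049 / 0.499902 × 100 = 48.62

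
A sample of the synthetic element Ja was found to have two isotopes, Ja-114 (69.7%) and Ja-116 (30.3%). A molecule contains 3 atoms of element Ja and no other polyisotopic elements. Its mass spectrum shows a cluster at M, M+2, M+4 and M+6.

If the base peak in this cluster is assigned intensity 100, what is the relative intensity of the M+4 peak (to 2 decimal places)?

43.47

Term probabilities: M 0.3386, M+2 0.4416, M+4 0.1920, M+6 0.0278. Base peak = M+2.
P(M+2) = C(3,1) × 0.697^2 × 0.303^1 = 3 × 0.485809 × 0.3030 = 0.441600 (base)
P(M+4) = C(3,2) × 0.697^1 × 0.303^2 = 3 × 0.6970 × 0.091809 = 0.191973
Relative intensity = 0.191973 / 0.441600 × 100 = 43.47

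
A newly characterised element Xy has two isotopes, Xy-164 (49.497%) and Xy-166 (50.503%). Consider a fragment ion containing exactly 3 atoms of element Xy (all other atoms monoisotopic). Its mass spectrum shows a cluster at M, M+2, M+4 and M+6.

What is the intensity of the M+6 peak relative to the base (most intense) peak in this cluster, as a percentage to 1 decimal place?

Term probabilities: M 0.1213, M+2 0.3712, M+4 0.3787, M+6 0.1288. Base peak = M+4.
P(M+4) = C(3,2) × 0.49497^1 × 0.50503^2 = 3 × 0.49497 × 0.2550553 = 0.378734 (base)
P(M+6) = C(3,3) × 0.49497^0 × 0.50503^3 = 1 × 1.0000 × 0.12881058 = 0.128811
Relative intensity = 0.128811 / 0.378734 × 100 = 34.0

34.0%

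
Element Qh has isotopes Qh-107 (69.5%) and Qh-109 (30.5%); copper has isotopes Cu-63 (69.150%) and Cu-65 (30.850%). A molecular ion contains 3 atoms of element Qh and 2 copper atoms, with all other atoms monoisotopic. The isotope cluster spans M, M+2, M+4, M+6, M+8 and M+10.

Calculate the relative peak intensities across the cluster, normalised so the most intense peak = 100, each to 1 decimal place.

Element Qh pattern (n=3): 0.33570237 : 0.44196787 : 0.19395713 : 0.02837263
Copper pattern (n=2): 0.47817225 : 0.4266555 : 0.09517225
Convolve the two distributions (both contribute in 2-u steps):
  M: 0.33570237×0.47817225 = 0.160524
  M+2: 0.33570237×0.4266555 + 0.44196787×0.47817225 = 0.354566
  M+4: 0.33570237×0.09517225 + 0.44196787×0.4266555 + 0.19395713×0.47817225 = 0.313262
  M+6: 0.44196787×0.09517225 + 0.19395713×0.4266555 + 0.02837263×0.47817225 = 0.138383
  M+8: 0.19395713×0.09517225 + 0.02837263×0.4266555 = 0.030565
  M+10: 0.02837263×0.09517225 = 0.002700
Scale to base peak (0.354566) = 100: 45.3 : 100.0 : 88.4 : 39.0 : 8.6 : 0.8

45.3 : 100.0 : 88.4 : 39.0 : 8.6 : 0.8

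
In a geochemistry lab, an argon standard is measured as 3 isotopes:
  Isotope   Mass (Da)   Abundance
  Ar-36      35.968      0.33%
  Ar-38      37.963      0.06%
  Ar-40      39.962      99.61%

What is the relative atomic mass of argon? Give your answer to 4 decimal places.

The abundance-weighted mean is 0.0033 × 35.968 + 0.0006 × 37.963 + 0.9961 × 39.962
= 0.11869 + 0.02278 + 39.80615 = 39.94762 Da

39.9476 Da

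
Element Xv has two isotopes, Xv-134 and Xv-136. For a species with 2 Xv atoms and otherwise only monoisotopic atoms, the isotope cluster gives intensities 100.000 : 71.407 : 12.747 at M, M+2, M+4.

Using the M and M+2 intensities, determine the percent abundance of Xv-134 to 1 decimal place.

73.7%

Let p = fractional abundance of Xv-134. I(M+2)/I(M) = [C(2,1)·p^1·(1−p)] / p^2 = 2·(1−p)/p = 71.407/100.000 = 0.7141
(1−p)/p = 0.7141/2 = 0.3570  ⇒  p = 1/(1 + 0.3570) = 0.7369
Xv-134: 73.7%, Xv-136: 26.3%.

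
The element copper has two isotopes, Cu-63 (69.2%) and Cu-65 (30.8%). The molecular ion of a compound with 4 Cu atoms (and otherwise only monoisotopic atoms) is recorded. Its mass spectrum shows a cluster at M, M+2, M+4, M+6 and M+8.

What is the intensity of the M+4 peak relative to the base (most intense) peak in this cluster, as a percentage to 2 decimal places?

66.76%

Binomial terms of (0.692 + 0.308)^4: M 0.2293, M+2 0.4083, M+4 0.2726, M+6 0.0809, M+8 0.0090 → M+2 is the base peak.
P(M+2) = C(4,1) × 0.692^3 × 0.308^1 = 4 × 0.33137389 × 0.3080 = 0.408253 (base)
P(M+4) = C(4,2) × 0.692^2 × 0.308^2 = 6 × 0.478864 × 0.094864 = 0.272562
Relative intensity = 0.272562 / 0.408253 × 100 = 66.76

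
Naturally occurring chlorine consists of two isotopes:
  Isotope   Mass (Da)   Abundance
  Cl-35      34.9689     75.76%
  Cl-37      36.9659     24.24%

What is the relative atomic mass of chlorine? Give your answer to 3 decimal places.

35.453 Da

Average mass = Σ (abundance × isotope mass) = 0.7576 × 34.9689 + 0.2424 × 36.9659
= 26.49244 + 8.96053 = 35.45297 Da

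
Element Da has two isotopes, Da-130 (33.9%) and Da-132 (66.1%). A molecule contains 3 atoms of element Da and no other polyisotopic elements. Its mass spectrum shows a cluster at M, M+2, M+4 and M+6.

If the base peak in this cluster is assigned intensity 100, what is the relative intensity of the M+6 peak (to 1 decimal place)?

Binomial terms of (0.339 + 0.661)^3: M 0.0390, M+2 0.2279, M+4 0.4443, M+6 0.2888 → M+4 is the base peak.
P(M+4) = C(3,2) × 0.339^1 × 0.661^2 = 3 × 0.3390 × 0.436921 = 0.444349 (base)
P(M+6) = C(3,3) × 0.339^0 × 0.661^3 = 1 × 1.0000 × 0.28880478 = 0.288805
Relative intensity = 0.288805 / 0.444349 × 100 = 65.0

65.0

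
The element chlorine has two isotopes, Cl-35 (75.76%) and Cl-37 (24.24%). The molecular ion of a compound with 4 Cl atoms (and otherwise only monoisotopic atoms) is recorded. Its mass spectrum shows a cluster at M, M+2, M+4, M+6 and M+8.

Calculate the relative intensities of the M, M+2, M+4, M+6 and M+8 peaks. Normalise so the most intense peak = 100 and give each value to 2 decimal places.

78.14 : 100.00 : 47.99 : 10.24 : 0.82

Expanding (0.7576 + 0.2424)^4:
P(M) = 0.7576^4 = 0.329428
P(M+2) = 4 × 0.7576^3 × 0.2424^1 = 0.421612
P(M+4) = 6 × 0.7576^2 × 0.2424^2 = 0.202347
P(M+6) = 4 × 0.7576^1 × 0.2424^3 = 0.043162
P(M+8) = 0.2424^4 = 0.003452
The M+2 peak is largest (0.421612); scaling to 100 gives 78.14 : 100.00 : 47.99 : 10.24 : 0.82.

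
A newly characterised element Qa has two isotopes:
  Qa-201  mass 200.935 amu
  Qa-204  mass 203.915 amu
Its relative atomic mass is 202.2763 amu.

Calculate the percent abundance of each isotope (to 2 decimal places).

Qa-201: 54.99%, Qa-204: 45.01%

Writing the weighted mean with unknown fraction x of Qa-201:
200.935·x + 203.915·(1 − x) = 202.2763
(200.935 − 203.915)·x = 202.2763 − 203.915
x = -1.6387 / -2.980 = 0.54990 → 54.99% Qa-201, 45.01% Qa-204.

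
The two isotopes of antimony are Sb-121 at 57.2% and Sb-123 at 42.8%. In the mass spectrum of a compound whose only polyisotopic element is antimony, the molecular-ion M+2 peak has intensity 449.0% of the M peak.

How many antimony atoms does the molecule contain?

6

For n independent Sb atoms, I(M+2)/I(M) = n · (abundance Sb-123) / (abundance Sb-121) = n · 0.428/0.572.
n = 4.490 × 0.572/0.428 = 6.00 ≈ 6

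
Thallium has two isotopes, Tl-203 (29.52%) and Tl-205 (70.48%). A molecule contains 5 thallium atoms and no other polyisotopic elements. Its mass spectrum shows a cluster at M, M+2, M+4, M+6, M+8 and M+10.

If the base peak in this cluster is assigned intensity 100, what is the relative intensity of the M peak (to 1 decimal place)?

(0.2952 + 0.7048)^5 gives M 0.0022, M+2 0.0268, M+4 0.1278, M+6 0.3051, M+8 0.3642, M+10 0.1739; the largest is M+8.
P(M+8) = C(5,4) × 0.2952^1 × 0.7048^4 = 5 × 0.2952 × 0.24675365 = 0.364208 (base)
P(M) = C(5,0) × 0.2952^5 × 0.7048^0 = 1 × 0.00224172 × 1.0000 = 0.002242
Relative intensity = 0.002242 / 0.364208 × 100 = 0.6

0.6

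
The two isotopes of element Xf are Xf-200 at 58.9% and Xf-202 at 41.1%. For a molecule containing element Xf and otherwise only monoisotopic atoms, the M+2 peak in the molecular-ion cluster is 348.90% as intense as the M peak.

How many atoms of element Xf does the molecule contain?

5

The M+2/M ratio from n Xf atoms is n · q/p = n · 0.411/0.589.
n = 3.4890 × 0.589/0.411 = 5.00 ≈ 5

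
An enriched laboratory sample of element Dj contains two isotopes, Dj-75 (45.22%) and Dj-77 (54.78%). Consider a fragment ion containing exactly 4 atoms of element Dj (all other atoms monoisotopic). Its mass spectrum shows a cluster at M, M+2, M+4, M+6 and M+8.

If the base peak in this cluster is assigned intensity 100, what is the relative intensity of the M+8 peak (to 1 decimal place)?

24.5

Term probabilities: M 0.0418, M+2 0.2026, M+4 0.3682, M+6 0.2973, M+8 0.0901. Base peak = M+4.
P(M+4) = C(4,2) × 0.4522^2 × 0.5478^2 = 6 × 0.20448484 × 0.30008484 = 0.368177 (base)
P(M+8) = C(4,4) × 0.4522^0 × 0.5478^4 = 1 × 1.0000 × 0.09005091 = 0.090051
Relative intensity = 0.090051 / 0.368177 × 100 = 24.5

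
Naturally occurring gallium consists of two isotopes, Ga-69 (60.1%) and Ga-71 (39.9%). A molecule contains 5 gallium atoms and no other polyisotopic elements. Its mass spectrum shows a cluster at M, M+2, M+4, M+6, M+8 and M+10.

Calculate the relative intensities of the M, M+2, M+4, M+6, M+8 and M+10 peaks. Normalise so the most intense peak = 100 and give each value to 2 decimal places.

22.69 : 75.31 : 100.00 : 66.39 : 22.04 : 2.93

Each Ga atom is independently Ga-69 (p = 0.601) or Ga-71 (q = 0.399); the cluster is the binomial expansion (p + q)^5.
P(M) = 0.601^5 = 0.078410
P(M+2) = 5 × 0.601^4 × 0.399^1 = 0.260280
P(M+4) = 10 × 0.601^3 × 0.399^2 = 0.345596
P(M+6) = 10 × 0.601^2 × 0.399^3 = 0.229439
P(M+8) = 5 × 0.601^1 × 0.399^4 = 0.076162
P(M+10) = 0.399^5 = 0.010113
The M+4 peak is largest (0.345596); scaling to 100 gives 22.69 : 75.31 : 100.00 : 66.39 : 22.04 : 2.93.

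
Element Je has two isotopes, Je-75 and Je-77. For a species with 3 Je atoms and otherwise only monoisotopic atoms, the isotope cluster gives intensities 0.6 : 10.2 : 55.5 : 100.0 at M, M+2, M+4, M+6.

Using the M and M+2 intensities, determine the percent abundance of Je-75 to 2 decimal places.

Let p = fractional abundance of Je-75. I(M+2)/I(M) = [C(3,1)·p^2·(1−p)] / p^3 = 3·(1−p)/p = 10.2/0.6 = 17.0000
(1−p)/p = 17.0000/3 = 5.6667  ⇒  p = 1/(1 + 5.6667) = 0.1500
Je-75: 15.00%, Je-77: 85.00%.

15.00%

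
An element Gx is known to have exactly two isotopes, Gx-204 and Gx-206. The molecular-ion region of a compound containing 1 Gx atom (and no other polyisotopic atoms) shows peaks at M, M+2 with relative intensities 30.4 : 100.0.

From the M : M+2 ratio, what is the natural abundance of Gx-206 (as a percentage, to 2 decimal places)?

76.69%

Write p for the Gx-204 fraction. I(M+2)/I(M) = [C(1,1)·p^0·(1−p)] / p^1 = 1·(1−p)/p = 100.0/30.4 = 3.2895
(1−p)/p = 3.2895/1 = 3.2895  ⇒  p = 1/(1 + 3.2895) = 0.2331
Gx-204: 23.31%, Gx-206: 76.69%.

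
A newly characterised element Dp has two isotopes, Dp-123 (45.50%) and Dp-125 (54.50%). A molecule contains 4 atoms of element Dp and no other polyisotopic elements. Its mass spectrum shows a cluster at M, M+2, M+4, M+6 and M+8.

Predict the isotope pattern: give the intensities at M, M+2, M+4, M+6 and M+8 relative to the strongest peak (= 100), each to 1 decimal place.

Each Dp atom is independently Dp-123 (p = 0.4550) or Dp-125 (q = 0.5450); the cluster is the binomial expansion (p + q)^4.
P(M) = 0.4550^4 = 0.042859
P(M+2) = 4 × 0.4550^3 × 0.5450^1 = 0.205348
P(M+4) = 6 × 0.4550^2 × 0.5450^2 = 0.368950
P(M+6) = 4 × 0.4550^1 × 0.5450^3 = 0.294619
P(M+8) = 0.5450^4 = 0.088224
The M+4 peak is largest (0.368950); scaling to 100 gives 11.6 : 55.7 : 100.0 : 79.9 : 23.9.

11.6 : 55.7 : 100.0 : 79.9 : 23.9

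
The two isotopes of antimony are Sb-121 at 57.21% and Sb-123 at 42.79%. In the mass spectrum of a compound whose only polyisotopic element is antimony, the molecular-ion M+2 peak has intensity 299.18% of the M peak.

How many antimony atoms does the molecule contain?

The M+2/M ratio from n Sb atoms is n · q/p = n · 0.4279/0.5721.
n = 2.9918 × 0.5721/0.4279 = 4.00 ≈ 4

4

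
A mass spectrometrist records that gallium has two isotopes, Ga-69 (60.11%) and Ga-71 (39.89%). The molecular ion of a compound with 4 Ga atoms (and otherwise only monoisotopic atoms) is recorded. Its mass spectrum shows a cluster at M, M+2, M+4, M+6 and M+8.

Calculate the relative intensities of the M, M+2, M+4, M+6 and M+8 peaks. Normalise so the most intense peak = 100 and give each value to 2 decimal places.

Expanding (0.6011 + 0.3989)^4:
P(M) = 0.6011^4 = 0.130553
P(M+2) = 4 × 0.6011^3 × 0.3989^1 = 0.346549
P(M+4) = 6 × 0.6011^2 × 0.3989^2 = 0.344963
P(M+6) = 4 × 0.6011^1 × 0.3989^3 = 0.152616
P(M+8) = 0.3989^4 = 0.025320
The M+2 peak is largest (0.346549); scaling to 100 gives 37.67 : 100.00 : 99.54 : 44.04 : 7.31.

37.67 : 100.00 : 99.54 : 44.04 : 7.31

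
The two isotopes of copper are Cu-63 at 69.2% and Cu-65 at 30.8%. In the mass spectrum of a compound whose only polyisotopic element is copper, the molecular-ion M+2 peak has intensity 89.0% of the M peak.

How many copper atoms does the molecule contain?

2

The M+2/M ratio from n Cu atoms is n · q/p = n · 0.308/0.692.
n = 0.890 × 0.692/0.308 = 2.00 ≈ 2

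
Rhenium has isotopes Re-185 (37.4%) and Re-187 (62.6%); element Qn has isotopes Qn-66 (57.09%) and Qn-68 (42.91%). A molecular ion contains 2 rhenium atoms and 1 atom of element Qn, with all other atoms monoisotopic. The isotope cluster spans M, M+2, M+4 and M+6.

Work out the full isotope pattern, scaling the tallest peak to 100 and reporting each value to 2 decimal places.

Rhenium pattern (n=2): 0.139876 : 0.468248 : 0.391876
Element Qn pattern (n=1): 0.5709 : 0.4291
Convolve the two distributions (both contribute in 2-u steps):
  M: 0.139876×0.5709 = 0.079855
  M+2: 0.139876×0.4291 + 0.468248×0.5709 = 0.327344
  M+4: 0.468248×0.4291 + 0.391876×0.5709 = 0.424647
  M+6: 0.391876×0.4291 = 0.168154
Scale to base peak (0.424647) = 100: 18.81 : 77.09 : 100.00 : 39.60

18.81 : 77.09 : 100.00 : 39.60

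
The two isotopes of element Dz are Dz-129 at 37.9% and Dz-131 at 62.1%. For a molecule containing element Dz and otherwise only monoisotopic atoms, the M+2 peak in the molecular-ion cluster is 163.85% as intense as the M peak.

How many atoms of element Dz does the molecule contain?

1

For n independent Dz atoms, I(M+2)/I(M) = n · (abundance Dz-131) / (abundance Dz-129) = n · 0.621/0.379.
n = 1.6385 × 0.379/0.621 = 1.00 ≈ 1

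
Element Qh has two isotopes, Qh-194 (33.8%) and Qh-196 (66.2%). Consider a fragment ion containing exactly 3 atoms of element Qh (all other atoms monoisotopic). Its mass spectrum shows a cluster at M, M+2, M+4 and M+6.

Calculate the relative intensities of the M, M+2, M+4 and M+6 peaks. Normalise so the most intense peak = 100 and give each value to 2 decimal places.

8.69 : 51.06 : 100.00 : 65.29

Expanding (0.338 + 0.662)^3:
P(M) = 0.338^3 = 0.038614
P(M+2) = 3 × 0.338^2 × 0.662^1 = 0.226889
P(M+4) = 3 × 0.338^1 × 0.662^2 = 0.444379
P(M+6) = 0.662^3 = 0.290118
The M+4 peak is largest (0.444379); scaling to 100 gives 8.69 : 51.06 : 100.00 : 65.29.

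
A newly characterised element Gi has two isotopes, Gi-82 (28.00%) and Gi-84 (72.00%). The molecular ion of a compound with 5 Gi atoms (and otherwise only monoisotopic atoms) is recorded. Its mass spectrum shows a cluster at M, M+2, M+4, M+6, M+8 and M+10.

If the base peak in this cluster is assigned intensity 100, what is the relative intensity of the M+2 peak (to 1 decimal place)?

Term probabilities: M 0.0017, M+2 0.0221, M+4 0.1138, M+6 0.2926, M+8 0.3762, M+10 0.1935. Base peak = M+8.
P(M+8) = C(5,4) × 0.2800^1 × 0.7200^4 = 5 × 0.2800 × 0.26873856 = 0.376234 (base)
P(M+2) = C(5,1) × 0.2800^4 × 0.7200^1 = 5 × 0.00614656 × 0.7200 = 0.022128
Relative intensity = 0.022128 / 0.376234 × 100 = 5.9

5.9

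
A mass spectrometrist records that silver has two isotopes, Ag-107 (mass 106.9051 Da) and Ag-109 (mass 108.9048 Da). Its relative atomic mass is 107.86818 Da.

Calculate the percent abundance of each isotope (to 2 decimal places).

Ag-107: 51.84%, Ag-109: 48.16%

Let x be the fractional abundance of Ag-107; then Ag-109 has abundance 1 − x.
106.9051·x + 108.9048·(1 − x) = 107.86818
(106.9051 − 108.9048)·x = 107.86818 − 108.9048
x = -1.03662 / -1.9997 = 0.51839 → 51.84% Ag-107, 48.16% Ag-109.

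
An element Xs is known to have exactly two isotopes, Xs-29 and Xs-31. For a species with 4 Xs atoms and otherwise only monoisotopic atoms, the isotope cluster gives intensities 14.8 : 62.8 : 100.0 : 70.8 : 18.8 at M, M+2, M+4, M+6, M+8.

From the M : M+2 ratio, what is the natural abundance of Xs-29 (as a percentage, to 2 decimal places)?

48.52%

Write p for the Xs-29 fraction. I(M+2)/I(M) = [C(4,1)·p^3·(1−p)] / p^4 = 4·(1−p)/p = 62.8/14.8 = 4.2432
(1−p)/p = 4.2432/4 = 1.0608  ⇒  p = 1/(1 + 1.0608) = 0.4852
Xs-29: 48.52%, Xs-31: 51.48%.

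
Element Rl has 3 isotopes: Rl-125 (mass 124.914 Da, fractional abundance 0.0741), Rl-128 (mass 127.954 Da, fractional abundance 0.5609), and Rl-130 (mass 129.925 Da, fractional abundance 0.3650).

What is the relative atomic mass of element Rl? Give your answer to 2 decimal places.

The abundance-weighted mean is 0.0741 × 124.914 + 0.5609 × 127.954 + 0.3650 × 129.925
= 9.2561 + 71.7694 + 47.4226 = 128.4481 Da

128.45 Da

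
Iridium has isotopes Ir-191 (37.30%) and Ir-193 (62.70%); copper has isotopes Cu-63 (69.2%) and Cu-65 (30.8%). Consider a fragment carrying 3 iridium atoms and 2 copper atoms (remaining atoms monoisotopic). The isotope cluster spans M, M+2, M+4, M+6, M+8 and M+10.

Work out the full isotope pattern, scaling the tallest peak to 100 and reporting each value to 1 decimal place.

7.5 : 44.6 : 99.0 : 100.0 : 44.4 : 7.1

Iridium pattern (n=3): 0.05189512 : 0.26170165 : 0.43991135 : 0.24649188
Copper pattern (n=2): 0.478864 : 0.426272 : 0.094864
Convolve the two distributions (both contribute in 2-u steps):
  M: 0.05189512×0.478864 = 0.024851
  M+2: 0.05189512×0.426272 + 0.26170165×0.478864 = 0.147441
  M+4: 0.05189512×0.094864 + 0.26170165×0.426272 + 0.43991135×0.478864 = 0.327137
  M+6: 0.26170165×0.094864 + 0.43991135×0.426272 + 0.24649188×0.478864 = 0.330384
  M+8: 0.43991135×0.094864 + 0.24649188×0.426272 = 0.146804
  M+10: 0.24649188×0.094864 = 0.023383
Scale to base peak (0.330384) = 100: 7.5 : 44.6 : 99.0 : 100.0 : 44.4 : 7.1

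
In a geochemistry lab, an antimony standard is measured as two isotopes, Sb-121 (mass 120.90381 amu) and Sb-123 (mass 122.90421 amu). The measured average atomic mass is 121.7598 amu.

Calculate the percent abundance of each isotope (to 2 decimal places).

Sb-121: 57.21%, Sb-123: 42.79%

Writing the weighted mean with unknown fraction x of Sb-121:
120.90381·x + 122.90421·(1 − x) = 121.7598
(120.90381 − 122.90421)·x = 121.7598 − 122.90421
x = -1.14441 / -2.00040 = 0.57209 → 57.21% Sb-121, 42.79% Sb-123.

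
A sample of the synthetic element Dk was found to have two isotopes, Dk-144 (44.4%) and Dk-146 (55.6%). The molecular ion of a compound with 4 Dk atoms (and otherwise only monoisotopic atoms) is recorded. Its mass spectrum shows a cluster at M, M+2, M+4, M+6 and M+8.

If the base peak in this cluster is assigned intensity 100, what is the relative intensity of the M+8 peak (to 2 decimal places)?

Binomial terms of (0.444 + 0.556)^4: M 0.0389, M+2 0.1947, M+4 0.3657, M+6 0.3053, M+8 0.0956 → M+4 is the base peak.
P(M+4) = C(4,2) × 0.444^2 × 0.556^2 = 6 × 0.197136 × 0.309136 = 0.365651 (base)
P(M+8) = C(4,4) × 0.444^0 × 0.556^4 = 1 × 1.0000 × 0.09556507 = 0.095565
Relative intensity = 0.095565 / 0.365651 × 100 = 26.14

26.14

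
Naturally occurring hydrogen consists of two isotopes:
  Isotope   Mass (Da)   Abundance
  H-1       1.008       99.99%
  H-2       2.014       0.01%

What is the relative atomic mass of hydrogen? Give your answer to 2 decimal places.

Weight each isotope mass by its fractional abundance: 0.9999 × 1.008 + 0.0001 × 2.014
= 1.0079 + 0.0002 = 1.0081 Da

1.01 Da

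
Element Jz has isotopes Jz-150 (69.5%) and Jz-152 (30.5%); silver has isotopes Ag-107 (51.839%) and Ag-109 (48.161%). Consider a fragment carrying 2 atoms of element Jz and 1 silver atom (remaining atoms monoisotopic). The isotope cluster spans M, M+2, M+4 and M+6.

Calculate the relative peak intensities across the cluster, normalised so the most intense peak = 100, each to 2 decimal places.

55.35 : 100.00 : 55.79 : 9.90

Element Jz pattern (n=2): 0.483025 : 0.42395 : 0.093025
Silver pattern (n=1): 0.51839 : 0.48161
Convolve the two distributions (both contribute in 2-u steps):
  M: 0.483025×0.51839 = 0.250395
  M+2: 0.483025×0.48161 + 0.42395×0.51839 = 0.452401
  M+4: 0.42395×0.48161 + 0.093025×0.51839 = 0.252402
  M+6: 0.093025×0.48161 = 0.044802
Scale to base peak (0.452401) = 100: 55.35 : 100.00 : 55.79 : 9.90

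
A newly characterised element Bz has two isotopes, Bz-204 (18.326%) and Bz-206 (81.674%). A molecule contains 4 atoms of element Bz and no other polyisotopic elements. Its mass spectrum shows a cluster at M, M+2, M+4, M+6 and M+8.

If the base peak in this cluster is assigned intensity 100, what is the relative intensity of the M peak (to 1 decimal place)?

0.3

Term probabilities: M 0.0011, M+2 0.0201, M+4 0.1344, M+6 0.3994, M+8 0.4450. Base peak = M+8.
P(M+8) = C(4,4) × 0.18326^0 × 0.81674^4 = 1 × 1.0000 × 0.44497468 = 0.444975 (base)
P(M) = C(4,0) × 0.18326^4 × 0.81674^0 = 1 × 0.0011279 × 1.0000 = 0.001128
Relative intensity = 0.001128 / 0.444975 × 100 = 0.3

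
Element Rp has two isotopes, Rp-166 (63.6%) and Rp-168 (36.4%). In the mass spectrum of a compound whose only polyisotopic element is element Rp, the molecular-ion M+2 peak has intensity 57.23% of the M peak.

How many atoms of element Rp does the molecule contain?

1

With n Rp atoms, P(M+2)/P(M) = C(n,1)·p^(n−1)q / p^n = n·q/p = n · 0.364/0.636.
n = 0.5723 × 0.636/0.364 = 1.00 ≈ 1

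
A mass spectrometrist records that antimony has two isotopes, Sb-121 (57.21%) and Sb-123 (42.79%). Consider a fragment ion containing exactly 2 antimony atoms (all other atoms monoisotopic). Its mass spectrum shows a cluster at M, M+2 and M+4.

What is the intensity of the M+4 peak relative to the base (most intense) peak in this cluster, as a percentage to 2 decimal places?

37.40%

(0.5721 + 0.4279)^2 gives M 0.3273, M+2 0.4896, M+4 0.1831; the largest is M+2.
P(M+2) = C(2,1) × 0.5721^1 × 0.4279^1 = 2 × 0.5721 × 0.4279 = 0.489603 (base)
P(M+4) = C(2,2) × 0.5721^0 × 0.4279^2 = 1 × 1.0000 × 0.18309841 = 0.183098
Relative intensity = 0.183098 / 0.489603 × 100 = 37.40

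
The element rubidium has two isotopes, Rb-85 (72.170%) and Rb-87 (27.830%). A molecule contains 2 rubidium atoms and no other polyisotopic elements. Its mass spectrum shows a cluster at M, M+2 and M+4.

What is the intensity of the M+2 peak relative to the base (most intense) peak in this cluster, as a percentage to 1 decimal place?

77.1%

Term probabilities: M 0.5209, M+2 0.4017, M+4 0.0775. Base peak = M.
P(M) = C(2,0) × 0.72170^2 × 0.27830^0 = 1 × 0.52085089 × 1.0000 = 0.520851 (base)
P(M+2) = C(2,1) × 0.72170^1 × 0.27830^1 = 2 × 0.7217 × 0.2783 = 0.401698
Relative intensity = 0.401698 / 0.520851 × 100 = 77.1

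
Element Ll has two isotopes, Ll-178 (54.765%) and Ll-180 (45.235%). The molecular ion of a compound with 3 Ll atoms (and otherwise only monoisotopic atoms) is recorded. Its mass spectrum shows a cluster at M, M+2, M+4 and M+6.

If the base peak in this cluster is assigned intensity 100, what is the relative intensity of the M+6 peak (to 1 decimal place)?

Term probabilities: M 0.1643, M+2 0.4070, M+4 0.3362, M+6 0.0926. Base peak = M+2.
P(M+2) = C(3,1) × 0.54765^2 × 0.45235^1 = 3 × 0.29992052 × 0.45235 = 0.407007 (base)
P(M+6) = C(3,3) × 0.54765^0 × 0.45235^3 = 1 × 1.0000 × 0.09256009 = 0.092560
Relative intensity = 0.092560 / 0.407007 × 100 = 22.7

22.7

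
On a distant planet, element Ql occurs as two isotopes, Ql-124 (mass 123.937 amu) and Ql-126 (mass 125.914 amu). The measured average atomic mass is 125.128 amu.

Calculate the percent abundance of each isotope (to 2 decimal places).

Ql-124: 39.76%, Ql-126: 60.24%

With x = fraction of Ql-124 (so Ql-126 is 1 − x):
123.937·x + 125.914·(1 − x) = 125.128
(123.937 − 125.914)·x = 125.128 − 125.914
x = -0.786 / -1.977 = 0.39757 → 39.76% Ql-124, 60.24% Ql-126.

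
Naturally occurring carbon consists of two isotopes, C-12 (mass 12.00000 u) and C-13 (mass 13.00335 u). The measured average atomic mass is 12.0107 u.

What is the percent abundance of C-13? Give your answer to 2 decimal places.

1.07%

Writing the weighted mean with unknown fraction x of C-12:
12.00000·x + 13.00335·(1 − x) = 12.0107
(12.00000 − 13.00335)·x = 12.0107 − 13.00335
x = -0.99265 / -1.00335 = 0.98934 → 98.93% C-12, 1.07% C-13.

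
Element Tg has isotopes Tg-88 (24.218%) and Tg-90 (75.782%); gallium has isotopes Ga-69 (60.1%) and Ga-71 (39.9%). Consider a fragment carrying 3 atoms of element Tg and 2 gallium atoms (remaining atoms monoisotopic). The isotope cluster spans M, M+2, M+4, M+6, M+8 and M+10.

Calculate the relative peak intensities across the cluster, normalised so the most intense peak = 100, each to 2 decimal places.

1.36 : 14.52 : 57.31 : 100.00 : 72.69 : 18.30

Element Tg pattern (n=3): 0.01420414 : 0.13334105 : 0.41724549 : 0.43520932
Gallium pattern (n=2): 0.361201 : 0.479598 : 0.159201
Convolve the two distributions (both contribute in 2-u steps):
  M: 0.01420414×0.361201 = 0.005131
  M+2: 0.01420414×0.479598 + 0.13334105×0.361201 = 0.054975
  M+4: 0.01420414×0.159201 + 0.13334105×0.479598 + 0.41724549×0.361201 = 0.216921
  M+6: 0.13334105×0.159201 + 0.41724549×0.479598 + 0.43520932×0.361201 = 0.378536
  M+8: 0.41724549×0.159201 + 0.43520932×0.479598 = 0.275151
  M+10: 0.43520932×0.159201 = 0.069286
Scale to base peak (0.378536) = 100: 1.36 : 14.52 : 57.31 : 100.00 : 72.69 : 18.30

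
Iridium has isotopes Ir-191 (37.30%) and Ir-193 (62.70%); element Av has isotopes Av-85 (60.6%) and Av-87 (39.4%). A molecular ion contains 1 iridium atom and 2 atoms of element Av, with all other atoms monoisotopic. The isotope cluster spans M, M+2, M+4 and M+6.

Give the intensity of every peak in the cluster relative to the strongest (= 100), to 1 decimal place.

Iridium pattern (n=1): 0.3730 : 0.6270
Element Av pattern (n=2): 0.367236 : 0.477528 : 0.155236
Convolve the two distributions (both contribute in 2-u steps):
  M: 0.3730×0.367236 = 0.136979
  M+2: 0.3730×0.477528 + 0.6270×0.367236 = 0.408375
  M+4: 0.3730×0.155236 + 0.6270×0.477528 = 0.357313
  M+6: 0.6270×0.155236 = 0.097333
Scale to base peak (0.408375) = 100: 33.5 : 100.0 : 87.5 : 23.8

33.5 : 100.0 : 87.5 : 23.8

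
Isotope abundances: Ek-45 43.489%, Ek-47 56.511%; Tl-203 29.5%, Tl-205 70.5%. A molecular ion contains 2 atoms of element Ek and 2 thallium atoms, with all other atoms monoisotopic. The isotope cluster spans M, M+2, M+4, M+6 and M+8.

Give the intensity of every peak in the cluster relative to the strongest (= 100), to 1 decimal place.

Element Ek pattern (n=2): 0.18912931 : 0.49152138 : 0.31934931
Thallium pattern (n=2): 0.087025 : 0.41595 : 0.497025
Convolve the two distributions (both contribute in 2-u steps):
  M: 0.18912931×0.087025 = 0.016459
  M+2: 0.18912931×0.41595 + 0.49152138×0.087025 = 0.121443
  M+4: 0.18912931×0.497025 + 0.49152138×0.41595 + 0.31934931×0.087025 = 0.326242
  M+6: 0.49152138×0.497025 + 0.31934931×0.41595 = 0.377132
  M+8: 0.31934931×0.497025 = 0.158725
Scale to base peak (0.377132) = 100: 4.4 : 32.2 : 86.5 : 100.0 : 42.1

4.4 : 32.2 : 86.5 : 100.0 : 42.1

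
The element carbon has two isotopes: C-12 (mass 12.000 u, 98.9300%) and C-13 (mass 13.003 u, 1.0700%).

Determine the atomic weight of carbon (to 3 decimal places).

Ar = Σ fᵢ·mᵢ = 0.989300 × 12.000 + 0.010700 × 13.003
= 11.8716 + 0.1391 = 12.0107 u

12.011 u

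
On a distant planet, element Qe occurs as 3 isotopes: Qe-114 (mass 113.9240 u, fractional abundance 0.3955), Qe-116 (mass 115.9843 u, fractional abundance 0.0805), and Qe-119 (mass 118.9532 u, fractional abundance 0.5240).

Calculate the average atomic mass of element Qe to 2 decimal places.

116.73 u

The abundance-weighted mean is 0.3955 × 113.9240 + 0.0805 × 115.9843 + 0.5240 × 118.9532
= 45.05694 + 9.33674 + 62.33148 = 116.72516 u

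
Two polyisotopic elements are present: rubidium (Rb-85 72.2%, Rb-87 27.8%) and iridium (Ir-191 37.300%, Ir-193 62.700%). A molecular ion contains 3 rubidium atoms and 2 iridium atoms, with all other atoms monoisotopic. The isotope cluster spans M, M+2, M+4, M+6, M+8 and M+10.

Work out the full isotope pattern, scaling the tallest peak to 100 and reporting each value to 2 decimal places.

13.98 : 63.14 : 100.00 : 67.33 : 20.25 : 2.25

Rubidium pattern (n=3): 0.37636705 : 0.43475086 : 0.16739714 : 0.02148495
Iridium pattern (n=2): 0.139129 : 0.467742 : 0.393129
Convolve the two distributions (both contribute in 2-u steps):
  M: 0.37636705×0.139129 = 0.052364
  M+2: 0.37636705×0.467742 + 0.43475086×0.139129 = 0.236529
  M+4: 0.37636705×0.393129 + 0.43475086×0.467742 + 0.16739714×0.139129 = 0.374602
  M+6: 0.43475086×0.393129 + 0.16739714×0.467742 + 0.02148495×0.139129 = 0.252201
  M+8: 0.16739714×0.393129 + 0.02148495×0.467742 = 0.075858
  M+10: 0.02148495×0.393129 = 0.008446
Scale to base peak (0.374602) = 100: 13.98 : 63.14 : 100.00 : 67.33 : 20.25 : 2.25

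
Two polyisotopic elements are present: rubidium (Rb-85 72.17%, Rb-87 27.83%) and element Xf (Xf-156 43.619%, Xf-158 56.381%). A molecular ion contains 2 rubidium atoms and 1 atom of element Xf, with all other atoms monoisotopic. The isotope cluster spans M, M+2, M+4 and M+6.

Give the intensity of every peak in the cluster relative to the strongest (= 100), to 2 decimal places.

Rubidium pattern (n=2): 0.52085089 : 0.40169822 : 0.07745089
Element Xf pattern (n=1): 0.43619 : 0.56381
Convolve the two distributions (both contribute in 2-u steps):
  M: 0.52085089×0.43619 = 0.227190
  M+2: 0.52085089×0.56381 + 0.40169822×0.43619 = 0.468878
  M+4: 0.40169822×0.56381 + 0.07745089×0.43619 = 0.260265
  M+6: 0.07745089×0.56381 = 0.043668
Scale to base peak (0.468878) = 100: 48.45 : 100.00 : 55.51 : 9.31

48.45 : 100.00 : 55.51 : 9.31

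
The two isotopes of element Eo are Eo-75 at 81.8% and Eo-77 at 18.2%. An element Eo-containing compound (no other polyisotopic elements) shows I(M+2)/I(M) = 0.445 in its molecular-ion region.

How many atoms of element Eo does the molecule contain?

2

For n independent Eo atoms, I(M+2)/I(M) = n · (abundance Eo-77) / (abundance Eo-75) = n · 0.182/0.818.
n = 0.445 × 0.818/0.182 = 2.00 ≈ 2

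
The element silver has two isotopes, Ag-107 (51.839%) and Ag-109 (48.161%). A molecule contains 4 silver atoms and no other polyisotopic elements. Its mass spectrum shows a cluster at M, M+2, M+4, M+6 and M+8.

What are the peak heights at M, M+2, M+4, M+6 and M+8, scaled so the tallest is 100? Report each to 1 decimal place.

19.3 : 71.8 : 100.0 : 61.9 : 14.4

Each Ag atom is independently Ag-107 (p = 0.51839) or Ag-109 (q = 0.48161); the cluster is the binomial expansion (p + q)^4.
P(M) = 0.51839^4 = 0.072215
P(M+2) = 4 × 0.51839^3 × 0.48161^1 = 0.268365
P(M+4) = 6 × 0.51839^2 × 0.48161^2 = 0.373986
P(M+6) = 4 × 0.51839^1 × 0.48161^3 = 0.231634
P(M+8) = 0.48161^4 = 0.053800
The M+4 peak is largest (0.373986); scaling to 100 gives 19.3 : 71.8 : 100.0 : 61.9 : 14.4.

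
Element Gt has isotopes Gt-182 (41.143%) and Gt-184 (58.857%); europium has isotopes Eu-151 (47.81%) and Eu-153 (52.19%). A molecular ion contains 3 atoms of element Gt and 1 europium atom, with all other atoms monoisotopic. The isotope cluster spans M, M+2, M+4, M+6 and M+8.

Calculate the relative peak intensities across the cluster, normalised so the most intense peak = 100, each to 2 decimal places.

9.24 : 49.73 : 100.00 : 88.96 : 29.52

Element Gt pattern (n=3): 0.06964467 : 0.29888993 : 0.42757613 : 0.20388927
Europium pattern (n=1): 0.4781 : 0.5219
Convolve the two distributions (both contribute in 2-u steps):
  M: 0.06964467×0.4781 = 0.033297
  M+2: 0.06964467×0.5219 + 0.29888993×0.4781 = 0.179247
  M+4: 0.29888993×0.5219 + 0.42757613×0.4781 = 0.360415
  M+6: 0.42757613×0.5219 + 0.20388927×0.4781 = 0.320631
  M+8: 0.20388927×0.5219 = 0.106410
Scale to base peak (0.360415) = 100: 9.24 : 49.73 : 100.00 : 88.96 : 29.52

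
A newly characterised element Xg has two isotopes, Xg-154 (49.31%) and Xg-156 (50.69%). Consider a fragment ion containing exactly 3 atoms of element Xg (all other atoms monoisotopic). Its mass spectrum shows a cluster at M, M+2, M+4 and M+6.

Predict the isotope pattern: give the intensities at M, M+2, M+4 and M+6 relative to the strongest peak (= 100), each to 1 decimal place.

31.5 : 97.3 : 100.0 : 34.3

Expanding (0.4931 + 0.5069)^3:
P(M) = 0.4931^3 = 0.119896
P(M+2) = 3 × 0.4931^2 × 0.5069^1 = 0.369755
P(M+4) = 3 × 0.4931^1 × 0.5069^2 = 0.380103
P(M+6) = 0.5069^3 = 0.130247
The M+4 peak is largest (0.380103); scaling to 100 gives 31.5 : 97.3 : 100.0 : 34.3.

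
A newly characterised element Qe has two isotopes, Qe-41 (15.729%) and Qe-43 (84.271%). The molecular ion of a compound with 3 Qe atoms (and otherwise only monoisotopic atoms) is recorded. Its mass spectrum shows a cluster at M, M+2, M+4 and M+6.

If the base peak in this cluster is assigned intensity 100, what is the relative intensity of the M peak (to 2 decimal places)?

0.65

Binomial terms of (0.15729 + 0.84271)^3: M 0.0039, M+2 0.0625, M+4 0.3351, M+6 0.5985 → M+6 is the base peak.
P(M+6) = C(3,3) × 0.15729^0 × 0.84271^3 = 1 × 1.0000 × 0.59845906 = 0.598459 (base)
P(M) = C(3,0) × 0.15729^3 × 0.84271^0 = 1 × 0.00389138 × 1.0000 = 0.003891
Relative intensity = 0.003891 / 0.598459 × 100 = 0.65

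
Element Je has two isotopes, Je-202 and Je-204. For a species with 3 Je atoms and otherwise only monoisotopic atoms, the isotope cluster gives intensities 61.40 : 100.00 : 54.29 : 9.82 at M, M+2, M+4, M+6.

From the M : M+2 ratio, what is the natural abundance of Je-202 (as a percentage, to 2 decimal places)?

64.81%

If p is the fraction of Je that is Je-202, then I(M+2)/I(M) = [C(3,1)·p^2·(1−p)] / p^3 = 3·(1−p)/p = 100.00/61.40 = 1.6287
(1−p)/p = 1.6287/3 = 0.5429  ⇒  p = 1/(1 + 0.5429) = 0.6481
Je-202: 64.81%, Je-204: 35.19%.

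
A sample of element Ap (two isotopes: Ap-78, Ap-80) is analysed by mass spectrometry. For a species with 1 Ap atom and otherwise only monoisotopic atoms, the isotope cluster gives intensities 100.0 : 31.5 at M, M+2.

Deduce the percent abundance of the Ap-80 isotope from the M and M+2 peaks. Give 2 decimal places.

Write p for the Ap-78 fraction. I(M+2)/I(M) = [C(1,1)·p^0·(1−p)] / p^1 = 1·(1−p)/p = 31.5/100.0 = 0.3150
(1−p)/p = 0.3150/1 = 0.3150  ⇒  p = 1/(1 + 0.3150) = 0.7605
Ap-78: 76.05%, Ap-80: 23.95%.

23.95%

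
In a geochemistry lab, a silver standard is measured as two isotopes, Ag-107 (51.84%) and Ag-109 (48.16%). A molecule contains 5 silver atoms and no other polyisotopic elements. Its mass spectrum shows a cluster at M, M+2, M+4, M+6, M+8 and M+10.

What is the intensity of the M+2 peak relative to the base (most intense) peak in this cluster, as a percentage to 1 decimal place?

(0.5184 + 0.4816)^5 gives M 0.0374, M+2 0.1739, M+4 0.3231, M+6 0.3002, M+8 0.1394, M+10 0.0259; the largest is M+4.
P(M+4) = C(5,2) × 0.5184^3 × 0.4816^2 = 10 × 0.13931407 × 0.23193856 = 0.323123 (base)
P(M+2) = C(5,1) × 0.5184^4 × 0.4816^1 = 5 × 0.07222041 × 0.4816 = 0.173907
Relative intensity = 0.173907 / 0.323123 × 100 = 53.8

53.8%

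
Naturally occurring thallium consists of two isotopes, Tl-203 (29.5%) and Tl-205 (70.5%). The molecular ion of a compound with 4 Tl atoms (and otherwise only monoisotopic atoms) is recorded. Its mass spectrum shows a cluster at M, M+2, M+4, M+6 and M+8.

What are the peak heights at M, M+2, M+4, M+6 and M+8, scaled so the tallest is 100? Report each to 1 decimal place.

1.8 : 17.5 : 62.8 : 100.0 : 59.7

The 4 Tl atoms are independent, so intensities follow the terms of (0.295 + 0.705)^4.
P(M) = 0.295^4 = 0.007573
P(M+2) = 4 × 0.295^3 × 0.705^1 = 0.072396
P(M+4) = 6 × 0.295^2 × 0.705^2 = 0.259522
P(M+6) = 4 × 0.295^1 × 0.705^3 = 0.413475
P(M+8) = 0.705^4 = 0.247034
The M+6 peak is largest (0.413475); scaling to 100 gives 1.8 : 17.5 : 62.8 : 100.0 : 59.7.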